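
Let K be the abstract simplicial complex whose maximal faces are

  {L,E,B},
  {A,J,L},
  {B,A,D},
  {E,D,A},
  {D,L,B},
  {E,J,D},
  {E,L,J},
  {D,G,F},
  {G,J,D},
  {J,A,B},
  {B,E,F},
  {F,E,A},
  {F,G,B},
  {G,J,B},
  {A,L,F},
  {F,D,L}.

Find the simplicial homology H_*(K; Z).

H_0 = Z,  H_1 = Z^2,  H_2 = Z.

Take the total order A < B < D < E < F < G < J < L on the vertex set. Then K (dimension 2) consists of the simplices:

  0-simplices (8): A, B, D, E, F, G, J, L
  1-simplices (24): AB, AD, AE, AF, AJ, AL, BD, BE, BF, BG, BJ, BL, DE, DF, DG, DJ, DL, EF, EJ, EL, FG, FL, GJ, JL
  2-simplices (16): ABD, ABJ, ADE, AEF, AFL, AJL, BDL, BEF, BEL, BFG, BGJ, DEJ, DFG, DFL, DGJ, EJL

giving chain groups C_0 ≅ Z^8, C_1 ≅ Z^24, C_2 ≅ Z^16.

The boundary map ∂_1: C_1 → C_0 is given by ∂[p,q] = [q] − [p].
The 8×24 boundary matrix has rank 7 and Smith normal form diag(1,1,1,1,1,1,1).

∂_2: C_2 → C_1 sends each 2-simplex [p,q,r] to [q,r] − [p,r] + [p,q]. For instance
  ∂EJL = JL − EL + EJ,
  ∂ADE = DE − AE + AD.
The resulting 24×16 matrix has rank 15, and its Smith normal form has invariant factors (1,1,1,1,1,1,1,1,1,1,1,1,1,1,1).

Reading off H_k = ker ∂_k / im ∂_{k+1}:

  H_0: rank C_0 − rank ∂_1 = 8 − 7 = 1, and the invariant factors of ∂_1 are all 1, so H_0 = Z.
  H_1: rank ker ∂_1 − rank ∂_2 = (24 − 7) − 15 = 2, and the invariant factors of ∂_2 are all 1, so H_1 = Z^2.
  H_2: rank ker ∂_2 − rank ∂_3 = (16 − 15) − 0 = 1, and there is no ∂_3, so H_2 = Z.

As a check, the Euler characteristic is 8 − 24 + 16 = 0, which agrees with 1 − 2 + 1 = 0.
(K is a triangulation of the torus T^2.)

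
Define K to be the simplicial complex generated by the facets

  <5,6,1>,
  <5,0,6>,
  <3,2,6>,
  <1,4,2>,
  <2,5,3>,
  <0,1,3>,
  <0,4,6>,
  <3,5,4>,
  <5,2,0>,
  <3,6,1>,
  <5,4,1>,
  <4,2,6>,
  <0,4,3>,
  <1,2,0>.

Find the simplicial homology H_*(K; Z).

H_0 = Z,  H_1 = Z^2,  H_2 = Z.

We work with the vertex ordering 0 < 1 < 2 < 3 < 4 < 5 < 6. The simplices of K, each written with vertices in increasing order, are:

  0-simplices (7): [0], [1], [2], [3], [4], [5], [6]
  1-simplices (21): [0,1], [0,2], [0,3], [0,4], [0,5], [0,6], [1,2], [1,3], [1,4], [1,5], [1,6], [2,3], [2,4], [2,5], [2,6], [3,4], [3,5], [3,6], [4,5], [4,6], [5,6]
  2-simplices (14): [0,1,2], [0,1,3], [0,2,5], [0,3,4], [0,4,6], [0,5,6], [1,2,4], [1,3,6], [1,4,5], [1,5,6], [2,3,5], [2,3,6], [2,4,6], [3,4,5]

so the chain groups are C_0 ≅ Z^7, C_1 ≅ Z^21, C_2 ≅ Z^14.

∂_1: C_1 → C_0 sends each edge [p,q] (with p < q) to q − p. For instance
  ∂[0,2] = [2] − [0].
As a 7×21 matrix over Z this has rank 6, with invariant factors (1,1,1,1,1,1).

Boundary ∂_2: C_2 → C_1 maps a triangle to the signed sum of its edges. For instance
  ∂[1,3,6] = [3,6] − [1,6] + [1,3],
  ∂[0,2,5] = [2,5] − [0,5] + [0,2].
As a 21×14 matrix over Z this has rank 13, with invariant factors (1,1,1,1,1,1,1,1,1,1,1,1,1).

Now H_k = ker ∂_k / im ∂_{k+1}, so:

  H_0: rank C_0 − rank ∂_1 = 7 − 6 = 1, and the invariant factors of ∂_1 are all 1, so H_0 = Z.
  H_1: rank ker ∂_1 − rank ∂_2 = (21 − 6) − 13 = 2, and the invariant factors of ∂_2 are all 1, so H_1 = Z^2.
  H_2: rank ker ∂_2 − rank ∂_3 = (14 − 13) − 0 = 1, and there is no ∂_3, so H_2 = Z.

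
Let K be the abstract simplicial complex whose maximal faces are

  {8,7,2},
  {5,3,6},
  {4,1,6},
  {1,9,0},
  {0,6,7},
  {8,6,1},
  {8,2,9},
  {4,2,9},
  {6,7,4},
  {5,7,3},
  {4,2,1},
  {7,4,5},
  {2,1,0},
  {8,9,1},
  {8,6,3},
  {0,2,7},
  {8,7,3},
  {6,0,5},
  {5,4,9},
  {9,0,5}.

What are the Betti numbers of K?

b_0 = 1, b_1 = 1, b_2 = 0.

Fix the vertex order 0 < 1 < 2 < 3 < 4 < 5 < 6 < 7 < 8 < 9 and write every simplex with vertices in increasing order. Then dim K = 2 and the simplices of K are:

  0-simplices (10): [0], [1], [2], [3], [4], [5], [6], [7], [8], [9]
  1-simplices (30): (30 of them)
  2-simplices (20): (20 of them)

so the chain groups are C_0 ≅ Z^10, C_1 ≅ Z^30, C_2 ≅ Z^20.

∂_1: C_1 → C_0 sends each edge [p,q] (with p < q) to q − p. For instance
  ∂[2,4] = [4] − [2].
This gives a 10×30 integer matrix of rank 9; reducing to Smith normal form yields diagonal entries (1,1,1,1,1,1,1,1,1).

The boundary map ∂_2: C_2 → C_1 acts by ∂[p,q,r] = [q,r] − [p,r] + [p,q]. For instance
  ∂[0,5,6] = [5,6] − [0,6] + [0,5],
  ∂[0,5,9] = [5,9] − [0,9] + [0,5].
This gives a 30×20 integer matrix of rank 20; reducing to Smith normal form yields diagonal entries (1,1,1,1,1,1,1,1,1,1,1,1,1,1,1,1,1,1,1,2).

From H_k ≅ ker(∂_k) / im(∂_{k+1}) we obtain:

  H_0: rank C_0 − rank ∂_1 = 10 − 9 = 1, and the invariant factors of ∂_1 are all 1, so H_0 ≅ Z.
  H_1: rank ker ∂_1 − rank ∂_2 = (30 − 9) − 20 = 1, and ∂_2 has invariant factor 2 > 1, so H_1 ≅ Z ⊕ Z/2Z.
  H_2: rank ker ∂_2 − rank ∂_3 = (20 − 20) − 0 = 0, and there is no ∂_3, so H_2 ≅ 0.

As a check, the Euler characteristic is 10 − 30 + 20 = 0, which agrees with 1 − 1 + 0 = 0.

Hence the Betti numbers are b_0 = 1, b_1 = 1, b_2 = 0.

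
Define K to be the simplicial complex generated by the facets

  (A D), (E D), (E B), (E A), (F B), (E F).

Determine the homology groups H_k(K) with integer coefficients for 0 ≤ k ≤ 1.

K has 5 vertices, 6 edges.
rank ∂_0 = 0, rank ∂_1 = 4 ⇒ b_0 = 5 − 0 − 4 = 1; all invariant factors of ∂_1 are 1 so no torsion. So H_0 ≅ Z.
rank ∂_1 = 4, rank ∂_2 = 0 ⇒ b_1 = 6 − 4 − 0 = 2. So H_1 ≅ Z^2.

H_0 = Z,  H_1 = Z^2.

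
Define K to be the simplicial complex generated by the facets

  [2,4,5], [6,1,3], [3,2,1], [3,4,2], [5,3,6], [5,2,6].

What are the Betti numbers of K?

Take the total order 1 < 2 < 3 < 4 < 5 < 6 on the vertex set. Then K (dimension 2) consists of the simplices:

  0-simplices (6): [1], [2], [3], [4], [5], [6]
  1-simplices (12): [1,2], [1,3], [1,6], [2,3], [2,4], [2,5], [2,6], [3,4], [3,5], [3,6], [4,5], [5,6]
  2-simplices (6): [1,2,3], [1,3,6], [2,3,4], [2,4,5], [2,5,6], [3,5,6]

Hence C_0 ≅ Z^6, C_1 ≅ Z^12, C_2 ≅ Z^6.

Boundary ∂_1: C_1 → C_0 maps an edge to its endpoints' difference, ∂[p,q] = q − p.
This gives a 6×12 integer matrix of rank 5; reducing to Smith normal form yields diagonal entries (1,1,1,1,1).

The boundary map ∂_2: C_2 → C_1 maps a triangle to the signed sum of its edges. For instance
  ∂[2,3,4] = [3,4] − [2,4] + [2,3],
  ∂[1,3,6] = [3,6] − [1,6] + [1,3].
The resulting 12×6 matrix has rank 6, and its Smith normal form has invariant factors (1,1,1,1,1,1).

Computing H_k = (kernel of ∂_k) / (image of ∂_{k+1}):

  H_0: rank C_0 − rank ∂_1 = 6 − 5 = 1, and the invariant factors of ∂_1 are all 1, so H_0 = Z.
  H_1: rank ker ∂_1 − rank ∂_2 = (12 − 5) − 6 = 1, and the invariant factors of ∂_2 are all 1, so H_1 = Z.
  H_2: rank ker ∂_2 − rank ∂_3 = (6 − 6) − 0 = 0, and there is no ∂_3, so H_2 = 0.

Hence the Betti numbers are b_0 = 1, b_1 = 1, b_2 = 0.

b_0 = 1, b_1 = 1, b_2 = 0.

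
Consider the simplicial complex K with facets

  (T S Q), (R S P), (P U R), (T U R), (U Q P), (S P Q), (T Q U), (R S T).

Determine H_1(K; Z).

Take the total order P < Q < R < S < T < U on the vertex set. Then K (dimension 2) consists of the simplices:

  0-simplices (6): P, Q, R, S, T, U
  1-simplices (12): PQ, PR, PS, PU, QS, QT, QU, RS, RT, RU, ST, TU
  2-simplices (8): PQS, PQU, PRS, PRU, QST, QTU, RST, RTU

giving chain groups C_0 ≅ Z^6, C_1 ≅ Z^12, C_2 ≅ Z^8.

The boundary map ∂_1: C_1 → C_0 maps an edge to its endpoints' difference, ∂[p,q] = q − p.
This gives a 6×12 integer matrix of rank 5; reducing to Smith normal form yields diagonal entries (1,1,1,1,1).

The boundary map ∂_2: C_2 → C_1 acts by ∂[p,q,r] = [q,r] − [p,r] + [p,q]. For instance
  ∂PQU = QU − PU + PQ,
  ∂PRU = RU − PU + PR.
The resulting 12×8 matrix has rank 7, and its Smith normal form has invariant factors (1,1,1,1,1,1,1).

Reading off H_k = ker ∂_k / im ∂_{k+1}:

  H_1: rank ker ∂_1 − rank ∂_2 = (12 − 5) − 7 = 0, and the invariant factors of ∂_2 are all 1, so H_1 ≅ 0.

(K is a triangulation of the 2-sphere S^2.)

H_1 = 0.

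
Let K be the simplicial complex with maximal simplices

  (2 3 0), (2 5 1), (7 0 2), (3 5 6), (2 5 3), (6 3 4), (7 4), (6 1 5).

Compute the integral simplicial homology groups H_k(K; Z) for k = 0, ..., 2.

Fix the vertex order 0 < 1 < 2 < 3 < 4 < 5 < 6 < 7 and write every simplex with vertices in increasing order. Then dim K = 2 and the simplices of K are:

  0-simplices (8): [0], [1], [2], [3], [4], [5], [6], [7]
  1-simplices (15): [0,2], [0,3], [0,7], [1,2], [1,5], [1,6], [2,3], [2,5], [2,7], [3,4], [3,5], [3,6], [4,6], [4,7], [5,6]
  2-simplices (7): [0,2,3], [0,2,7], [1,2,5], [1,5,6], [2,3,5], [3,4,6], [3,5,6]

Hence C_0 ≅ Z^8, C_1 ≅ Z^15, C_2 ≅ Z^7.

Boundary ∂_1: C_1 → C_0 sends each edge [p,q] (with p < q) to q − p. For instance
  ∂[3,5] = [5] − [3].
As a 8×15 matrix over Z this has rank 7, with invariant factors (1,1,1,1,1,1,1).

∂_2: C_2 → C_1 acts by ∂[p,q,r] = [q,r] − [p,r] + [p,q]. For instance
  ∂[0,2,7] = [2,7] − [0,7] + [0,2],
  ∂[1,2,5] = [2,5] − [1,5] + [1,2].
This gives a 15×7 integer matrix of rank 7; reducing to Smith normal form yields diagonal entries (1,1,1,1,1,1,1).

Computing H_k = (kernel of ∂_k) / (image of ∂_{k+1}):

  H_0: rank C_0 − rank ∂_1 = 8 − 7 = 1, and the invariant factors of ∂_1 are all 1, so H_0 = Z.
  H_1: rank ker ∂_1 − rank ∂_2 = (15 − 7) − 7 = 1, and the invariant factors of ∂_2 are all 1, so H_1 = Z.
  H_2: rank ker ∂_2 − rank ∂_3 = (7 − 7) − 0 = 0, and there is no ∂_3, so H_2 = 0.

H_0 ≅ Z,  H_1 ≅ Z,  H_2 = 0.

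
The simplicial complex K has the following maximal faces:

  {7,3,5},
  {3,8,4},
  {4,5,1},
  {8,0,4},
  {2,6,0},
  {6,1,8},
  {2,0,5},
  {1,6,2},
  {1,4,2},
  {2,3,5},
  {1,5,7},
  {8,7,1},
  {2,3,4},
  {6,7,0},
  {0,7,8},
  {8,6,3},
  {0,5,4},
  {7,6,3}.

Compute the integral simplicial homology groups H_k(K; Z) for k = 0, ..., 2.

K has 9 vertices, 27 edges, 18 triangles.
rank ∂_0 = 0, rank ∂_1 = 8 ⇒ b_0 = 9 − 0 − 8 = 1; all invariant factors of ∂_1 are 1 so no torsion. So H_0 = Z.
rank ∂_1 = 8, rank ∂_2 = 18 ⇒ b_1 = 27 − 8 − 18 = 1; ∂_2 has invariant factor(s) [2] giving torsion. So H_1 = Z ⊕ Z/2.
rank ∂_2 = 18, rank ∂_3 = 0 ⇒ b_2 = 18 − 18 − 0 = 0. So H_2 = 0.

H_0 ≅ Z,  H_1 ≅ Z ⊕ Z/2,  H_2 = 0.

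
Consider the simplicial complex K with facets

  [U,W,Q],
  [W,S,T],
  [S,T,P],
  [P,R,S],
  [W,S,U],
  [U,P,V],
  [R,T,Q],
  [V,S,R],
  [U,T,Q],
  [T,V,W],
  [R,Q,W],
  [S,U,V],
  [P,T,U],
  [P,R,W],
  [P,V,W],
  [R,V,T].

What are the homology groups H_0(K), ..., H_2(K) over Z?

H_0 = Z,  H_1 = Z^2,  H_2 = Z.

K has 8 vertices, 24 edges, 16 triangles.
rank ∂_0 = 0, rank ∂_1 = 7 ⇒ b_0 = 8 − 0 − 7 = 1; all invariant factors of ∂_1 are 1 so no torsion. So H_0 = Z.
rank ∂_1 = 7, rank ∂_2 = 15 ⇒ b_1 = 24 − 7 − 15 = 2; all invariant factors of ∂_2 are 1 so no torsion. So H_1 = Z^2.
rank ∂_2 = 15, rank ∂_3 = 0 ⇒ b_2 = 16 − 15 − 0 = 1. So H_2 = Z.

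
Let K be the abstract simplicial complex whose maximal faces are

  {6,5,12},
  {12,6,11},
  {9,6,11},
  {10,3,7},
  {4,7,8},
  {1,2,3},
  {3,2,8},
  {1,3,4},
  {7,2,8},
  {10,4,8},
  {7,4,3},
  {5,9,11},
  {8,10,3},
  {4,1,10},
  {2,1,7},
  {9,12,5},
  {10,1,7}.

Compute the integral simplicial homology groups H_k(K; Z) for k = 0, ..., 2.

Fix the vertex order 1 < 2 < 3 < 4 < 5 < 6 < 7 < 8 < 9 < 10 < 11 < 12 and write every simplex with vertices in increasing order. Then dim K = 2 and the simplices of K are:

  0-simplices (12): [1], [2], [3], [4], [5], [6], [7], [8], [9], [10], [11], [12]
  1-simplices (28): (28 of them)
  2-simplices (17): (17 of them)

so the chain groups are C_0 ≅ Z^12, C_1 ≅ Z^28, C_2 ≅ Z^17.

The boundary map ∂_1: C_1 → C_0 maps an edge to its endpoints' difference, ∂[p,q] = q − p. For instance
  ∂[3,10] = [10] − [3].
This gives a 12×28 integer matrix of rank 10; reducing to Smith normal form yields diagonal entries (1,1,1,1,1,1,1,1,1,1).

Boundary ∂_2: C_2 → C_1 acts by ∂[p,q,r] = [q,r] − [p,r] + [p,q]. For instance
  ∂[3,7,10] = [7,10] − [3,10] + [3,7],
  ∂[2,3,8] = [3,8] − [2,8] + [2,3].
The 28×17 boundary matrix has rank 17 and Smith normal form diag(1,1,1,1,1,1,1,1,1,1,1,1,1,1,1,1,2).

Now H_k = ker ∂_k / im ∂_{k+1}, so:

  H_0: rank C_0 − rank ∂_1 = 12 − 10 = 2, and the invariant factors of ∂_1 are all 1, so H_0 = Z^2.
  H_1: rank ker ∂_1 − rank ∂_2 = (28 − 10) − 17 = 1, and ∂_2 has invariant factor 2 > 1, so H_1 = Z × Z/2.
  H_2: rank ker ∂_2 − rank ∂_3 = (17 − 17) − 0 = 0, and there is no ∂_3, so H_2 = 0.

As a check, the Euler characteristic is 12 − 28 + 17 = 1, which agrees with 2 − 1 + 0 = 1.

H_0 ≅ Z^2,  H_1 ≅ Z × Z/2,  H_2 = 0.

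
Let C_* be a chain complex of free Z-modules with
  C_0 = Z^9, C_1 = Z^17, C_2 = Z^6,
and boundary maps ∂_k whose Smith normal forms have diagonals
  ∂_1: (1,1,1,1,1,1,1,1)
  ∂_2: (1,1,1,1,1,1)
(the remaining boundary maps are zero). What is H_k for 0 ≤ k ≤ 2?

H_0 ≅ Z,  H_1 ≅ Z^3,  H_2 = 0.

H_0: b_0 = 9 − 0 − 8 = 1; torsion from ∂_1 factors > 1: none. So H_0 ≅ Z.
H_1: b_1 = 17 − 8 − 6 = 3; torsion from ∂_2 factors > 1: none. So H_1 ≅ Z^3.
H_2: b_2 = 6 − 6 − 0 = 0; torsion from ∂_3 factors > 1: none. So H_2 ≅ 0.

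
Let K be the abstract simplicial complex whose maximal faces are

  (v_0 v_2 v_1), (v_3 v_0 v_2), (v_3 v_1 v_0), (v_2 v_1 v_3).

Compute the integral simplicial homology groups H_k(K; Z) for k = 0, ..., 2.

Fix the vertex order v_0 < v_1 < v_2 < v_3 and write every simplex with vertices in increasing order. Then dim K = 2 and the simplices of K are:

  0-simplices (4): [v_0], [v_1], [v_2], [v_3]
  1-simplices (6): [v_0,v_1], [v_0,v_2], [v_0,v_3], [v_1,v_2], [v_1,v_3], [v_2,v_3]
  2-simplices (4): [v_0,v_1,v_2], [v_0,v_1,v_3], [v_0,v_2,v_3], [v_1,v_2,v_3]

Hence C_0 ≅ Z^4, C_1 ≅ Z^6, C_2 ≅ Z^4.

The boundary map ∂_1: C_1 → C_0 maps an edge to its endpoints' difference, ∂[p,q] = q − p.
As a 4×6 matrix over Z this has rank 3, with invariant factors (1,1,1).

The boundary map ∂_2: C_2 → C_1 maps a triangle to the signed sum of its edges. For instance
  ∂[v_0,v_2,v_3] = [v_2,v_3] − [v_0,v_3] + [v_0,v_2],
  ∂[v_0,v_1,v_3] = [v_1,v_3] − [v_0,v_3] + [v_0,v_1].
As a 6×4 matrix over Z this has rank 3, with invariant factors (1,1,1).

Computing H_k = (kernel of ∂_k) / (image of ∂_{k+1}):

  H_0: rank C_0 − rank ∂_1 = 4 − 3 = 1, and the invariant factors of ∂_1 are all 1, so H_0 ≅ Z.
  H_1: rank ker ∂_1 − rank ∂_2 = (6 − 3) − 3 = 0, and the invariant factors of ∂_2 are all 1, so H_1 ≅ 0.
  H_2: rank ker ∂_2 − rank ∂_3 = (4 − 3) − 0 = 1, and there is no ∂_3, so H_2 ≅ Z.

As a check, the Euler characteristic is 4 − 6 + 4 = 2, which agrees with 1 − 0 + 1 = 2.

H_0 = Z,  H_1 = 0,  H_2 = Z.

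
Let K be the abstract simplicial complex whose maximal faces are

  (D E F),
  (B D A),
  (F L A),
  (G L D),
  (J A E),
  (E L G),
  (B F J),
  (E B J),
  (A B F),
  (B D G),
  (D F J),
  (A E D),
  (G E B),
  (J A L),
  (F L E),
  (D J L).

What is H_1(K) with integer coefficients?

H_1 ≅ Z^2.

K has 8 vertices, 24 edges, 16 triangles.
rank ∂_1 = 7, rank ∂_2 = 15 ⇒ b_1 = 24 − 7 − 15 = 2; all invariant factors of ∂_2 are 1 so no torsion. So H_1 ≅ Z^2.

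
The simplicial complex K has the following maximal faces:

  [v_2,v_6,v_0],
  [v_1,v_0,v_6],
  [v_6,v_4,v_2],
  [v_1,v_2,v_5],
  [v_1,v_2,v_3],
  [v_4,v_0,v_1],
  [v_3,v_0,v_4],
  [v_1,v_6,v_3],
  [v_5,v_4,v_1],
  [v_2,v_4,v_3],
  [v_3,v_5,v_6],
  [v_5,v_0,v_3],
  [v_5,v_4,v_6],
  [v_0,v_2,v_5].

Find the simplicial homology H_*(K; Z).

Order the vertices as v_0 < v_1 < v_2 < v_3 < v_4 < v_5 < v_6. Listing each simplex with vertices in this order, K has dimension 2 with simplices:

  0-simplices (7): [v_0], [v_1], [v_2], [v_3], [v_4], [v_5], [v_6]
  1-simplices (21): (21 of them)
  2-simplices (14): (14 of them)

Hence C_0 ≅ Z^7, C_1 ≅ Z^21, C_2 ≅ Z^14.

∂_1: C_1 → C_0 maps an edge to its endpoints' difference, ∂[p,q] = q − p. For instance
  ∂[v_2,v_4] = [v_4] − [v_2].
The 7×21 boundary matrix has rank 6 and Smith normal form diag(1,1,1,1,1,1).

Boundary ∂_2: C_2 → C_1 maps a triangle to the signed sum of its edges. For instance
  ∂[v_1,v_4,v_5] = [v_4,v_5] − [v_1,v_5] + [v_1,v_4],
  ∂[v_0,v_1,v_6] = [v_1,v_6] − [v_0,v_6] + [v_0,v_1].
As a 21×14 matrix over Z this has rank 13, with invariant factors (1,1,1,1,1,1,1,1,1,1,1,1,1).

Computing H_k = (kernel of ∂_k) / (image of ∂_{k+1}):

  H_0: rank C_0 − rank ∂_1 = 7 − 6 = 1, and the invariant factors of ∂_1 are all 1, so H_0 ≅ Z.
  H_1: rank ker ∂_1 − rank ∂_2 = (21 − 6) − 13 = 2, and the invariant factors of ∂_2 are all 1, so H_1 ≅ Z^2.
  H_2: rank ker ∂_2 − rank ∂_3 = (14 − 13) − 0 = 1, and there is no ∂_3, so H_2 ≅ Z.

H_0 = Z,  H_1 = Z^2,  H_2 = Z.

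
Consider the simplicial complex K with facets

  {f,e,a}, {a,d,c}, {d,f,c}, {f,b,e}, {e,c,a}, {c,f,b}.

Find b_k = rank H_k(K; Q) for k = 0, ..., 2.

Order the vertices as a < b < c < d < e < f. Listing each simplex with vertices in this order, K has dimension 2 with simplices:

  0-simplices (6): a, b, c, d, e, f
  1-simplices (12): ac, ad, ae, af, bc, be, bf, cd, ce, cf, df, ef
  2-simplices (6): acd, ace, aef, bcf, bef, cdf

giving chain groups C_0 ≅ Z^6, C_1 ≅ Z^12, C_2 ≅ Z^6.

Boundary ∂_1: C_1 → C_0 maps an edge to its endpoints' difference, ∂[p,q] = q − p.
The resulting 6×12 matrix has rank 5, and its Smith normal form has invariant factors (1,1,1,1,1).

The boundary map ∂_2: C_2 → C_1 acts by ∂[p,q,r] = [q,r] − [p,r] + [p,q]. For instance
  ∂aef = ef − af + ae,
  ∂bcf = cf − bf + bc.
This gives a 12×6 integer matrix of rank 6; reducing to Smith normal form yields diagonal entries (1,1,1,1,1,1).

From H_k ≅ ker(∂_k) / im(∂_{k+1}) we obtain:

  H_0: rank C_0 − rank ∂_1 = 6 − 5 = 1, and the invariant factors of ∂_1 are all 1, so H_0 = Z.
  H_1: rank ker ∂_1 − rank ∂_2 = (12 − 5) − 6 = 1, and the invariant factors of ∂_2 are all 1, so H_1 = Z.
  H_2: rank ker ∂_2 − rank ∂_3 = (6 − 6) − 0 = 0, and there is no ∂_3, so H_2 = 0.

As a check, the Euler characteristic is 6 − 12 + 6 = 0, which agrees with 1 − 1 + 0 = 0.
(K is a triangulation of the cylinder S^1 x I.)

Hence the Betti numbers are b_0 = 1, b_1 = 1, b_2 = 0.

b_0 = 1, b_1 = 1, b_2 = 0.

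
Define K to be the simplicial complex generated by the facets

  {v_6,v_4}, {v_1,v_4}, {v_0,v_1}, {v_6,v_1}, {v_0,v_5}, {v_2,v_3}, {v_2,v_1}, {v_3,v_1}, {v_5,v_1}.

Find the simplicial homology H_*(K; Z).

H_0 = Z,  H_1 = Z^3.

We work with the vertex ordering v_0 < v_1 < v_2 < v_3 < v_4 < v_5 < v_6. The simplices of K, each written with vertices in increasing order, are:

  0-simplices (7): [v_0], [v_1], [v_2], [v_3], [v_4], [v_5], [v_6]
  1-simplices (9): [v_0,v_1], [v_0,v_5], [v_1,v_2], [v_1,v_3], [v_1,v_4], [v_1,v_5], [v_1,v_6], [v_2,v_3], [v_4,v_6]

so the chain groups are C_0 ≅ Z^7, C_1 ≅ Z^9.

∂_1: C_1 → C_0 sends each edge [p,q] (with p < q) to q − p. For instance
  ∂[v_4,v_6] = [v_6] − [v_4].
The resulting 7×9 matrix has rank 6, and its Smith normal form has invariant factors (1,1,1,1,1,1).

Now H_k = ker ∂_k / im ∂_{k+1}, so:

  H_0: rank C_0 − rank ∂_1 = 7 − 6 = 1, and the invariant factors of ∂_1 are all 1, so H_0 = Z.
  H_1: rank ker ∂_1 − rank ∂_2 = (9 − 6) − 0 = 3, and there is no ∂_2, so H_1 = Z^3.

As a check, the Euler characteristic is 7 − 9 = -2, which agrees with 1 − 3 = -2.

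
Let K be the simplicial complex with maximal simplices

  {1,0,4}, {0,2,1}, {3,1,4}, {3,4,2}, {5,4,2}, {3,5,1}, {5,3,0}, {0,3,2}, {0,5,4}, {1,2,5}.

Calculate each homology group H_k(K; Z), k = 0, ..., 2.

Take the total order 0 < 1 < 2 < 3 < 4 < 5 on the vertex set. Then K (dimension 2) consists of the simplices:

  0-simplices (6): [0], [1], [2], [3], [4], [5]
  1-simplices (15): [0,1], [0,2], [0,3], [0,4], [0,5], [1,2], [1,3], [1,4], [1,5], [2,3], [2,4], [2,5], [3,4], [3,5], [4,5]
  2-simplices (10): [0,1,2], [0,1,4], [0,2,3], [0,3,5], [0,4,5], [1,2,5], [1,3,4], [1,3,5], [2,3,4], [2,4,5]

Hence C_0 ≅ Z^6, C_1 ≅ Z^15, C_2 ≅ Z^10.

Boundary ∂_1: C_1 → C_0 is given by ∂[p,q] = [q] − [p]. For instance
  ∂[2,3] = [3] − [2].
The resulting 6×15 matrix has rank 5, and its Smith normal form has invariant factors (1,1,1,1,1).

The boundary map ∂_2: C_2 → C_1 acts by ∂[p,q,r] = [q,r] − [p,r] + [p,q]. For instance
  ∂[0,3,5] = [3,5] − [0,5] + [0,3],
  ∂[2,3,4] = [3,4] − [2,4] + [2,3].
As a 15×10 matrix over Z this has rank 10, with invariant factors (1,1,1,1,1,1,1,1,1,2).

Now H_k = ker ∂_k / im ∂_{k+1}, so:

  H_0: rank C_0 − rank ∂_1 = 6 − 5 = 1, and the invariant factors of ∂_1 are all 1, so H_0 ≅ Z.
  H_1: rank ker ∂_1 − rank ∂_2 = (15 − 5) − 10 = 0, and ∂_2 has invariant factor 2 > 1, so H_1 ≅ Z/2Z.
  H_2: rank ker ∂_2 − rank ∂_3 = (10 − 10) − 0 = 0, and there is no ∂_3, so H_2 ≅ 0.

(K is a triangulation of the real projective plane RP^2.)

H_0 ≅ Z,  H_1 ≅ Z/2Z,  H_2 = 0.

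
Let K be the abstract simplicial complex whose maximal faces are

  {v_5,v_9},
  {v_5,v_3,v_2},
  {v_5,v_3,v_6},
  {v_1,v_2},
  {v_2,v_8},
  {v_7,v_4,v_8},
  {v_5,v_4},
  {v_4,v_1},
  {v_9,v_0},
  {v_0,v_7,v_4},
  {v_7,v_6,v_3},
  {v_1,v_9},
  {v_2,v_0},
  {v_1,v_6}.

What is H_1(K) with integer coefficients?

Take the total order v_0 < v_1 < v_2 < v_3 < v_4 < v_5 < v_6 < v_7 < v_8 < v_9 on the vertex set. Then K (dimension 2) consists of the simplices:

  0-simplices (10): [v_0], [v_1], [v_2], [v_3], [v_4], [v_5], [v_6], [v_7], [v_8], [v_9]
  1-simplices (21): (21 of them)
  2-simplices (5): [v_0,v_4,v_7], [v_2,v_3,v_5], [v_3,v_5,v_6], [v_3,v_6,v_7], [v_4,v_7,v_8]

so the chain groups are C_0 ≅ Z^10, C_1 ≅ Z^21, C_2 ≅ Z^5.

Boundary ∂_1: C_1 → C_0 maps an edge to its endpoints' difference, ∂[p,q] = q − p.
The resulting 10×21 matrix has rank 9, and its Smith normal form has invariant factors (1,1,1,1,1,1,1,1,1).

The boundary map ∂_2: C_2 → C_1 sends each 2-simplex [p,q,r] to [q,r] − [p,r] + [p,q]. For instance
  ∂[v_4,v_7,v_8] = [v_7,v_8] − [v_4,v_8] + [v_4,v_7],
  ∂[v_3,v_5,v_6] = [v_5,v_6] − [v_3,v_6] + [v_3,v_5].
The 21×5 boundary matrix has rank 5 and Smith normal form diag(1,1,1,1,1).

Computing H_k = (kernel of ∂_k) / (image of ∂_{k+1}):

  H_1: rank ker ∂_1 − rank ∂_2 = (21 − 9) − 5 = 7, and the invariant factors of ∂_2 are all 1, so H_1 ≅ Z^7.

H_1 ≅ Z^7.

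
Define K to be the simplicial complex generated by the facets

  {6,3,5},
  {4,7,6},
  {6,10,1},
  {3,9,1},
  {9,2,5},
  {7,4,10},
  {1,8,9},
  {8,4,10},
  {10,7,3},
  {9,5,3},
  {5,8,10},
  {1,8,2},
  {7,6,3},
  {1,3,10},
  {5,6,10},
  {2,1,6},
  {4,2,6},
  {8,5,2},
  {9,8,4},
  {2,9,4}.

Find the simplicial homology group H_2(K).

H_2 ≅ 0.

Fix the vertex order 1 < 2 < 3 < 4 < 5 < 6 < 7 < 8 < 9 < 10 and write every simplex with vertices in increasing order. Then dim K = 2 and the simplices of K are:

  0-simplices (10): [1], [2], [3], [4], [5], [6], [7], [8], [9], [10]
  1-simplices (30): (30 of them)
  2-simplices (20): (20 of them)

giving chain groups C_0 ≅ Z^10, C_1 ≅ Z^30, C_2 ≅ Z^20.

Boundary ∂_1: C_1 → C_0 sends each edge [p,q] (with p < q) to q − p.
The resulting 10×30 matrix has rank 9, and its Smith normal form has invariant factors (1,1,1,1,1,1,1,1,1).

Boundary ∂_2: C_2 → C_1 maps a triangle to the signed sum of its edges. For instance
  ∂[3,7,10] = [7,10] − [3,10] + [3,7],
  ∂[5,8,10] = [8,10] − [5,10] + [5,8].
This gives a 30×20 integer matrix of rank 20; reducing to Smith normal form yields diagonal entries (1,1,1,1,1,1,1,1,1,1,1,1,1,1,1,1,1,1,1,2).

From H_k ≅ ker(∂_k) / im(∂_{k+1}) we obtain:

  H_2: rank ker ∂_2 − rank ∂_3 = (20 − 20) − 0 = 0, and there is no ∂_3, so H_2 = 0.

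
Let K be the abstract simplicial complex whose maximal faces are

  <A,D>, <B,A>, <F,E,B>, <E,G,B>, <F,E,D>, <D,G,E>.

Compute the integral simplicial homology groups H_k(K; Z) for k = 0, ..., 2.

H_0 ≅ Z,  H_1 ≅ Z,  H_2 = 0.

We work with the vertex ordering A < B < D < E < F < G. The simplices of K, each written with vertices in increasing order, are:

  0-simplices (6): A, B, D, E, F, G
  1-simplices (10): AB, AD, BE, BF, BG, DE, DF, DG, EF, EG
  2-simplices (4): BEF, BEG, DEF, DEG

Hence C_0 ≅ Z^6, C_1 ≅ Z^10, C_2 ≅ Z^4.

∂_1: C_1 → C_0 is given by ∂[p,q] = [q] − [p]. For instance
  ∂EF = F − E.
The 6×10 boundary matrix has rank 5 and Smith normal form diag(1,1,1,1,1).

∂_2: C_2 → C_1 maps a triangle to the signed sum of its edges. For instance
  ∂BEG = EG − BG + BE,
  ∂DEG = EG − DG + DE.
The resulting 10×4 matrix has rank 4, and its Smith normal form has invariant factors (1,1,1,1).

Computing H_k = (kernel of ∂_k) / (image of ∂_{k+1}):

  H_0: rank C_0 − rank ∂_1 = 6 − 5 = 1, and the invariant factors of ∂_1 are all 1, so H_0 ≅ Z.
  H_1: rank ker ∂_1 − rank ∂_2 = (10 − 5) − 4 = 1, and the invariant factors of ∂_2 are all 1, so H_1 ≅ Z.
  H_2: rank ker ∂_2 − rank ∂_3 = (4 − 4) − 0 = 0, and there is no ∂_3, so H_2 ≅ 0.

As a check, the Euler characteristic is 6 − 10 + 4 = 0, which agrees with 1 − 1 + 0 = 0.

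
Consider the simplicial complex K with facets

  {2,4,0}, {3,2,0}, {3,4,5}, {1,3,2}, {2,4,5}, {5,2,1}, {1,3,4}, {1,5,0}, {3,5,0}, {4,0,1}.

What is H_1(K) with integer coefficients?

H_1 = Z/2.

Fix the vertex order 0 < 1 < 2 < 3 < 4 < 5 and write every simplex with vertices in increasing order. Then dim K = 2 and the simplices of K are:

  0-simplices (6): [0], [1], [2], [3], [4], [5]
  1-simplices (15): [0,1], [0,2], [0,3], [0,4], [0,5], [1,2], [1,3], [1,4], [1,5], [2,3], [2,4], [2,5], [3,4], [3,5], [4,5]
  2-simplices (10): [0,1,4], [0,1,5], [0,2,3], [0,2,4], [0,3,5], [1,2,3], [1,2,5], [1,3,4], [2,4,5], [3,4,5]

giving chain groups C_0 ≅ Z^6, C_1 ≅ Z^15, C_2 ≅ Z^10.

Boundary ∂_1: C_1 → C_0 sends each edge [p,q] (with p < q) to q − p.
The 6×15 boundary matrix has rank 5 and Smith normal form diag(1,1,1,1,1).

The boundary map ∂_2: C_2 → C_1 maps a triangle to the signed sum of its edges. For instance
  ∂[2,4,5] = [4,5] − [2,5] + [2,4],
  ∂[1,2,5] = [2,5] − [1,5] + [1,2].
As a 15×10 matrix over Z this has rank 10, with invariant factors (1,1,1,1,1,1,1,1,1,2).

Now H_k = ker ∂_k / im ∂_{k+1}, so:

  H_1: rank ker ∂_1 − rank ∂_2 = (15 − 5) − 10 = 0, and ∂_2 has invariant factor 2 > 1, so H_1 = Z/2.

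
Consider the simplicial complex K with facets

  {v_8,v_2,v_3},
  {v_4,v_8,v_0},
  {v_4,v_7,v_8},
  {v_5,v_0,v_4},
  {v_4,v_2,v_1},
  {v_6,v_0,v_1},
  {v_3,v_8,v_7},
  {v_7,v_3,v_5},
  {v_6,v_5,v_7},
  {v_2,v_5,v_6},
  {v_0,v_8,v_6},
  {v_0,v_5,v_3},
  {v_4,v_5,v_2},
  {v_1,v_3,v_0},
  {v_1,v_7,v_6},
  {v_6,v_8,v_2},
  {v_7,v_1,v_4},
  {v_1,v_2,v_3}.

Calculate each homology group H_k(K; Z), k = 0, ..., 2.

H_0 ≅ Z,  H_1 ≅ Z^2,  H_2 ≅ Z.

We work with the vertex ordering v_0 < v_1 < v_2 < v_3 < v_4 < v_5 < v_6 < v_7 < v_8. The simplices of K, each written with vertices in increasing order, are:

  0-simplices (9): [v_0], [v_1], [v_2], [v_3], [v_4], [v_5], [v_6], [v_7], [v_8]
  1-simplices (27): (27 of them)
  2-simplices (18): (18 of them)

Hence C_0 ≅ Z^9, C_1 ≅ Z^27, C_2 ≅ Z^18.

∂_1: C_1 → C_0 sends each edge [p,q] (with p < q) to q − p.
As a 9×27 matrix over Z this has rank 8, with invariant factors (1,1,1,1,1,1,1,1).

∂_2: C_2 → C_1 acts by ∂[p,q,r] = [q,r] − [p,r] + [p,q]. For instance
  ∂[v_1,v_6,v_7] = [v_6,v_7] − [v_1,v_7] + [v_1,v_6],
  ∂[v_0,v_1,v_3] = [v_1,v_3] − [v_0,v_3] + [v_0,v_1].
As a 27×18 matrix over Z this has rank 17, with invariant factors (1,1,1,1,1,1,1,1,1,1,1,1,1,1,1,1,1).

Reading off H_k = ker ∂_k / im ∂_{k+1}:

  H_0: rank C_0 − rank ∂_1 = 9 − 8 = 1, and the invariant factors of ∂_1 are all 1, so H_0 ≅ Z.
  H_1: rank ker ∂_1 − rank ∂_2 = (27 − 8) − 17 = 2, and the invariant factors of ∂_2 are all 1, so H_1 ≅ Z^2.
  H_2: rank ker ∂_2 − rank ∂_3 = (18 − 17) − 0 = 1, and there is no ∂_3, so H_2 ≅ Z.

As a check, the Euler characteristic is 9 − 27 + 18 = 0, which agrees with 1 − 2 + 1 = 0.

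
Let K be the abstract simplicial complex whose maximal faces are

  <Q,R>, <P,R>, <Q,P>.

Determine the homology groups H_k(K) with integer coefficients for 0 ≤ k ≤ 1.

H_0 = Z,  H_1 = Z.

K has 3 vertices, 3 edges.
rank ∂_0 = 0, rank ∂_1 = 2 ⇒ b_0 = 3 − 0 − 2 = 1; all invariant factors of ∂_1 are 1 so no torsion. So H_0 = Z.
rank ∂_1 = 2, rank ∂_2 = 0 ⇒ b_1 = 3 − 2 − 0 = 1. So H_1 = Z.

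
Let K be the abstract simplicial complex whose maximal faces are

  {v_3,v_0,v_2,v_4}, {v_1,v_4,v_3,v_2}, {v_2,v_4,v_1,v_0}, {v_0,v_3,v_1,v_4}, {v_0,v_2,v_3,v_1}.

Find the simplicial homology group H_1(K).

H_1 ≅ 0.

Fix the vertex order v_0 < v_1 < v_2 < v_3 < v_4 and write every simplex with vertices in increasing order. Then dim K = 3 and the simplices of K are:

  0-simplices (5): [v_0], [v_1], [v_2], [v_3], [v_4]
  1-simplices (10): [v_0,v_1], [v_0,v_2], [v_0,v_3], [v_0,v_4], [v_1,v_2], [v_1,v_3], [v_1,v_4], [v_2,v_3], [v_2,v_4], [v_3,v_4]
  2-simplices (10): [v_0,v_1,v_2], [v_0,v_1,v_3], [v_0,v_1,v_4], [v_0,v_2,v_3], [v_0,v_2,v_4], [v_0,v_3,v_4], [v_1,v_2,v_3], [v_1,v_2,v_4], [v_1,v_3,v_4], [v_2,v_3,v_4]
  3-simplices (5): [v_0,v_1,v_2,v_3], [v_0,v_1,v_2,v_4], [v_0,v_1,v_3,v_4], [v_0,v_2,v_3,v_4], [v_1,v_2,v_3,v_4]

giving chain groups C_0 ≅ Z^5, C_1 ≅ Z^10, C_2 ≅ Z^10, C_3 ≅ Z^5.

The boundary map ∂_1: C_1 → C_0 sends each edge [p,q] (with p < q) to q − p.
As a 5×10 matrix over Z this has rank 4, with invariant factors (1,1,1,1).

∂_2: C_2 → C_1 maps a triangle to the signed sum of its edges. For instance
  ∂[v_2,v_3,v_4] = [v_3,v_4] − [v_2,v_4] + [v_2,v_3],
  ∂[v_0,v_2,v_4] = [v_2,v_4] − [v_0,v_4] + [v_0,v_2].
This gives a 10×10 integer matrix of rank 6; reducing to Smith normal form yields diagonal entries (1,1,1,1,1,1).

The boundary map ∂_3: C_3 → C_2 sends each 3-simplex σ to the alternating sum Σ_i (−1)^i (σ with its i-th vertex removed). For instance
  ∂[v_0,v_1,v_3,v_4] = [v_1,v_3,v_4] − [v_0,v_3,v_4] + [v_0,v_1,v_4] − [v_0,v_1,v_3],
  ∂[v_1,v_2,v_3,v_4] = [v_2,v_3,v_4] − [v_1,v_3,v_4] + [v_1,v_2,v_4] − [v_1,v_2,v_3].
As a 10×5 matrix over Z this has rank 4, with invariant factors (1,1,1,1).

Reading off H_k = ker ∂_k / im ∂_{k+1}:

  H_1: rank ker ∂_1 − rank ∂_2 = (10 − 4) − 6 = 0, and the invariant factors of ∂_2 are all 1, so H_1 ≅ 0.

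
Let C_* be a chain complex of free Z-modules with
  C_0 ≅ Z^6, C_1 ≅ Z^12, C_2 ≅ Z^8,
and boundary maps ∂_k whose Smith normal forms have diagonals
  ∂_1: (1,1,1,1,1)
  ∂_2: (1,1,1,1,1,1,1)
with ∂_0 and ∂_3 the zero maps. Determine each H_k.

H_0 ≅ Z,  H_1 = 0,  H_2 ≅ Z.

H_0: b_0 = 6 − 0 − 5 = 1; torsion from ∂_1 factors > 1: none. So H_0 ≅ Z.
H_1: b_1 = 12 − 5 − 7 = 0; torsion from ∂_2 factors > 1: none. So H_1 ≅ 0.
H_2: b_2 = 8 − 7 − 0 = 1; torsion from ∂_3 factors > 1: none. So H_2 ≅ Z.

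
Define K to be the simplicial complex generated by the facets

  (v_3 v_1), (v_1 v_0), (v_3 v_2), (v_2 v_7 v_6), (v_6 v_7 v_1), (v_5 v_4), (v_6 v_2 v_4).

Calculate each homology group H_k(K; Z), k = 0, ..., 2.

H_0 ≅ Z,  H_1 ≅ Z,  H_2 = 0.

Order the vertices as v_0 < v_1 < v_2 < v_3 < v_4 < v_5 < v_6 < v_7. Listing each simplex with vertices in this order, K has dimension 2 with simplices:

  0-simplices (8): [v_0], [v_1], [v_2], [v_3], [v_4], [v_5], [v_6], [v_7]
  1-simplices (11): [v_0,v_1], [v_1,v_3], [v_1,v_6], [v_1,v_7], [v_2,v_3], [v_2,v_4], [v_2,v_6], [v_2,v_7], [v_4,v_5], [v_4,v_6], [v_6,v_7]
  2-simplices (3): [v_1,v_6,v_7], [v_2,v_4,v_6], [v_2,v_6,v_7]

Hence C_0 ≅ Z^8, C_1 ≅ Z^11, C_2 ≅ Z^3.

Boundary ∂_1: C_1 → C_0 sends each edge [p,q] (with p < q) to q − p. For instance
  ∂[v_1,v_7] = [v_7] − [v_1].
This gives a 8×11 integer matrix of rank 7; reducing to Smith normal form yields diagonal entries (1,1,1,1,1,1,1).

The boundary map ∂_2: C_2 → C_1 sends each 2-simplex [p,q,r] to [q,r] − [p,r] + [p,q]. For instance
  ∂[v_2,v_6,v_7] = [v_6,v_7] − [v_2,v_7] + [v_2,v_6],
  ∂[v_2,v_4,v_6] = [v_4,v_6] − [v_2,v_6] + [v_2,v_4].
This gives a 11×3 integer matrix of rank 3; reducing to Smith normal form yields diagonal entries (1,1,1).

Now H_k = ker ∂_k / im ∂_{k+1}, so:

  H_0: rank C_0 − rank ∂_1 = 8 − 7 = 1, and the invariant factors of ∂_1 are all 1, so H_0 = Z.
  H_1: rank ker ∂_1 − rank ∂_2 = (11 − 7) − 3 = 1, and the invariant factors of ∂_2 are all 1, so H_1 = Z.
  H_2: rank ker ∂_2 − rank ∂_3 = (3 − 3) − 0 = 0, and there is no ∂_3, so H_2 = 0.

As a check, the Euler characteristic is 8 − 11 + 3 = 0, which agrees with 1 − 1 + 0 = 0.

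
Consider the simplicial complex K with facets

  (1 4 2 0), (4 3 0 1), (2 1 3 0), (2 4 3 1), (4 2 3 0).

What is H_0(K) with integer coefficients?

We work with the vertex ordering 0 < 1 < 2 < 3 < 4. The simplices of K, each written with vertices in increasing order, are:

  0-simplices (5): [0], [1], [2], [3], [4]
  1-simplices (10): [0,1], [0,2], [0,3], [0,4], [1,2], [1,3], [1,4], [2,3], [2,4], [3,4]
  2-simplices (10): [0,1,2], [0,1,3], [0,1,4], [0,2,3], [0,2,4], [0,3,4], [1,2,3], [1,2,4], [1,3,4], [2,3,4]
  3-simplices (5): [0,1,2,3], [0,1,2,4], [0,1,3,4], [0,2,3,4], [1,2,3,4]

Hence C_0 ≅ Z^5, C_1 ≅ Z^10, C_2 ≅ Z^10, C_3 ≅ Z^5.

Boundary ∂_1: C_1 → C_0 sends each edge [p,q] (with p < q) to q − p. For instance
  ∂[2,4] = [4] − [2].
This gives a 5×10 integer matrix of rank 4; reducing to Smith normal form yields diagonal entries (1,1,1,1).

The boundary map ∂_2: C_2 → C_1 acts by ∂[p,q,r] = [q,r] − [p,r] + [p,q]. For instance
  ∂[0,1,4] = [1,4] − [0,4] + [0,1],
  ∂[0,2,3] = [2,3] − [0,3] + [0,2].
The 10×10 boundary matrix has rank 6 and Smith normal form diag(1,1,1,1,1,1).

The boundary map ∂_3: C_3 → C_2 sends each 3-simplex σ to the alternating sum Σ_i (−1)^i (σ with its i-th vertex removed). For instance
  ∂[0,2,3,4] = [2,3,4] − [0,3,4] + [0,2,4] − [0,2,3],
  ∂[1,2,3,4] = [2,3,4] − [1,3,4] + [1,2,4] − [1,2,3].
This gives a 10×5 integer matrix of rank 4; reducing to Smith normal form yields diagonal entries (1,1,1,1).

From H_k ≅ ker(∂_k) / im(∂_{k+1}) we obtain:

  H_0: rank C_0 − rank ∂_1 = 5 − 4 = 1, and the invariant factors of ∂_1 are all 1, so H_0 = Z.

H_0 ≅ Z.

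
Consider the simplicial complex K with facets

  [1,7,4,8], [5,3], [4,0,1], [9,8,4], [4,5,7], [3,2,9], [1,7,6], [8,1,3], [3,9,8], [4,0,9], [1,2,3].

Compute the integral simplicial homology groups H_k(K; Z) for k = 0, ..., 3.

H_0 = Z,  H_1 = Z,  H_2 = 0,  H_3 = 0.

We work with the vertex ordering 0 < 1 < 2 < 3 < 4 < 5 < 6 < 7 < 8 < 9. The simplices of K, each written with vertices in increasing order, are:

  0-simplices (10): [0], [1], [2], [3], [4], [5], [6], [7], [8], [9]
  1-simplices (22): [0,1], [0,4], [0,9], [1,2], [1,3], [1,4], [1,6], [1,7], [1,8], [2,3], [2,9], [3,5], [3,8], [3,9], [4,5], [4,7], [4,8], [4,9], [5,7], [6,7], [7,8], [8,9]
  2-simplices (13): [0,1,4], [0,4,9], [1,2,3], [1,3,8], [1,4,7], [1,4,8], [1,6,7], [1,7,8], [2,3,9], [3,8,9], [4,5,7], [4,7,8], [4,8,9]
  3-simplices (1): [1,4,7,8]

so the chain groups are C_0 ≅ Z^10, C_1 ≅ Z^22, C_2 ≅ Z^13, C_3 ≅ Z^1.

Boundary ∂_1: C_1 → C_0 maps an edge to its endpoints' difference, ∂[p,q] = q − p.
As a 10×22 matrix over Z this has rank 9, with invariant factors (1,1,1,1,1,1,1,1,1).

The boundary map ∂_2: C_2 → C_1 maps a triangle to the signed sum of its edges. For instance
  ∂[2,3,9] = [3,9] − [2,9] + [2,3],
  ∂[1,4,8] = [4,8] − [1,8] + [1,4].
The 22×13 boundary matrix has rank 12 and Smith normal form diag(1,1,1,1,1,1,1,1,1,1,1,1).

∂_3: C_3 → C_2 sends each 3-simplex σ to the alternating sum Σ_i (−1)^i (σ with its i-th vertex removed). For instance
  ∂[1,4,7,8] = [4,7,8] − [1,7,8] + [1,4,8] − [1,4,7].
The 13×1 boundary matrix has rank 1 and Smith normal form diag(1).

From H_k ≅ ker(∂_k) / im(∂_{k+1}) we obtain:

  H_0: rank C_0 − rank ∂_1 = 10 − 9 = 1, and the invariant factors of ∂_1 are all 1, so H_0 = Z.
  H_1: rank ker ∂_1 − rank ∂_2 = (22 − 9) − 12 = 1, and the invariant factors of ∂_2 are all 1, so H_1 = Z.
  H_2: rank ker ∂_2 − rank ∂_3 = (13 − 12) − 1 = 0, and the invariant factors of ∂_3 are all 1, so H_2 = 0.
  H_3: rank ker ∂_3 − rank ∂_4 = (1 − 1) − 0 = 0, and there is no ∂_4, so H_3 = 0.

As a check, the Euler characteristic is 10 − 22 + 13 − 1 = 0, which agrees with 1 − 1 + 0 − 0 = 0.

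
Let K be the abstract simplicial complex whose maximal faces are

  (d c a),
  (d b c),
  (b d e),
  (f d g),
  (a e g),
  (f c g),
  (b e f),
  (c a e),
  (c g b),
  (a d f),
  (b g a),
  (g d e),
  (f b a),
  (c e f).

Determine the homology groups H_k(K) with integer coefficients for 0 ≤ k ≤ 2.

H_0 = Z,  H_1 = Z^2,  H_2 = Z.

Fix the vertex order a < b < c < d < e < f < g and write every simplex with vertices in increasing order. Then dim K = 2 and the simplices of K are:

  0-simplices (7): a, b, c, d, e, f, g
  1-simplices (21): ab, ac, ad, ae, af, ag, bc, bd, be, bf, bg, cd, ce, cf, cg, de, df, dg, ef, eg, fg
  2-simplices (14): abf, abg, acd, ace, adf, aeg, bcd, bcg, bde, bef, cef, cfg, deg, dfg

Hence C_0 ≅ Z^7, C_1 ≅ Z^21, C_2 ≅ Z^14.

Boundary ∂_1: C_1 → C_0 maps an edge to its endpoints' difference, ∂[p,q] = q − p.
The 7×21 boundary matrix has rank 6 and Smith normal form diag(1,1,1,1,1,1).

The boundary map ∂_2: C_2 → C_1 maps a triangle to the signed sum of its edges. For instance
  ∂bef = ef − bf + be,
  ∂adf = df − af + ad.
The resulting 21×14 matrix has rank 13, and its Smith normal form has invariant factors (1,1,1,1,1,1,1,1,1,1,1,1,1).

From H_k ≅ ker(∂_k) / im(∂_{k+1}) we obtain:

  H_0: rank C_0 − rank ∂_1 = 7 − 6 = 1, and the invariant factors of ∂_1 are all 1, so H_0 = Z.
  H_1: rank ker ∂_1 − rank ∂_2 = (21 − 6) − 13 = 2, and the invariant factors of ∂_2 are all 1, so H_1 = Z^2.
  H_2: rank ker ∂_2 − rank ∂_3 = (14 − 13) − 0 = 1, and there is no ∂_3, so H_2 = Z.

As a check, the Euler characteristic is 7 − 21 + 14 = 0, which agrees with 1 − 2 + 1 = 0.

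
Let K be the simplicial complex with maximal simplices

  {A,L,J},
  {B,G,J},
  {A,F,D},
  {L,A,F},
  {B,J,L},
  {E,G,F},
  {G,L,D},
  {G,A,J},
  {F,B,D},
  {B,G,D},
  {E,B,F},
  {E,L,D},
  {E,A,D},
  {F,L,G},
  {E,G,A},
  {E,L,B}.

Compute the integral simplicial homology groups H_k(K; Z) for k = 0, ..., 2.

H_0 = Z,  H_1 = Z^2,  H_2 = Z.

K has 8 vertices, 24 edges, 16 triangles.
rank ∂_0 = 0, rank ∂_1 = 7 ⇒ b_0 = 8 − 0 − 7 = 1; all invariant factors of ∂_1 are 1 so no torsion. So H_0 ≅ Z.
rank ∂_1 = 7, rank ∂_2 = 15 ⇒ b_1 = 24 − 7 − 15 = 2; all invariant factors of ∂_2 are 1 so no torsion. So H_1 ≅ Z^2.
rank ∂_2 = 15, rank ∂_3 = 0 ⇒ b_2 = 16 − 15 − 0 = 1. So H_2 ≅ Z.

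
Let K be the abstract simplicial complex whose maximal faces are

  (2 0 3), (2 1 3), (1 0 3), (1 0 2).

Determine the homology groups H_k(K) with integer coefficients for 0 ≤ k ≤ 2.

H_0 = Z,  H_1 = 0,  H_2 = Z.

We work with the vertex ordering 0 < 1 < 2 < 3. The simplices of K, each written with vertices in increasing order, are:

  0-simplices (4): [0], [1], [2], [3]
  1-simplices (6): [0,1], [0,2], [0,3], [1,2], [1,3], [2,3]
  2-simplices (4): [0,1,2], [0,1,3], [0,2,3], [1,2,3]

Hence C_0 ≅ Z^4, C_1 ≅ Z^6, C_2 ≅ Z^4.

Boundary ∂_1: C_1 → C_0 maps an edge to its endpoints' difference, ∂[p,q] = q − p. For instance
  ∂[1,2] = [2] − [1].
As a 4×6 matrix over Z this has rank 3, with invariant factors (1,1,1).

Boundary ∂_2: C_2 → C_1 sends each 2-simplex [p,q,r] to [q,r] − [p,r] + [p,q]. For instance
  ∂[0,2,3] = [2,3] − [0,3] + [0,2],
  ∂[0,1,2] = [1,2] − [0,2] + [0,1].
As a 6×4 matrix over Z this has rank 3, with invariant factors (1,1,1).

Computing H_k = (kernel of ∂_k) / (image of ∂_{k+1}):

  H_0: rank C_0 − rank ∂_1 = 4 − 3 = 1, and the invariant factors of ∂_1 are all 1, so H_0 = Z.
  H_1: rank ker ∂_1 − rank ∂_2 = (6 − 3) − 3 = 0, and the invariant factors of ∂_2 are all 1, so H_1 = 0.
  H_2: rank ker ∂_2 − rank ∂_3 = (4 − 3) − 0 = 1, and there is no ∂_3, so H_2 = Z.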